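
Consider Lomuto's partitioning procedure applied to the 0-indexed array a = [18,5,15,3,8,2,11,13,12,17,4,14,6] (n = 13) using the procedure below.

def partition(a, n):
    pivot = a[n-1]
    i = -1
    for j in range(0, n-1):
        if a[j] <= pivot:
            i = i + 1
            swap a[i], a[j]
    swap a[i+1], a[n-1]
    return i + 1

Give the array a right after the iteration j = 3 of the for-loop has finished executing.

pivot=6, i=-1
j=0: 18>6, skip
j=1: 5≤6, i=0, swap(0,1) ⇒ [5,18,15,3,8,2,11,13,12,17,4,14,6]
j=2: 15>6, skip
j=3: 3≤6, i=1, swap(1,3) ⇒ [5,3,15,18,8,2,11,13,12,17,4,14,6]
(after j=3) a = [5,3,15,18,8,2,11,13,12,17,4,14,6]

[5,3,15,18,8,2,11,13,12,17,4,14,6]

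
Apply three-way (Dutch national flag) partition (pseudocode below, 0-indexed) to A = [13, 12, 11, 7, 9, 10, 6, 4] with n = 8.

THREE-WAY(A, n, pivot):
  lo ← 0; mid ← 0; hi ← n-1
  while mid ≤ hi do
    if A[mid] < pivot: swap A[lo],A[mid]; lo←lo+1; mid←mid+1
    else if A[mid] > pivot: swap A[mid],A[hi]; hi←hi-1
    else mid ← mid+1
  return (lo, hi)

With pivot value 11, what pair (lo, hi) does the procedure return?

(5, 5)

lo=0 mid=0 hi=7
13>11: swap(0,7), hi=6 ⇒ [4, 12, 11, 7, 9, 10, 6, 13]
4<11: swap(0,0), lo=1 mid=1 ⇒ [4, 12, 11, 7, 9, 10, 6, 13]
12>11: swap(1,6), hi=5 ⇒ [4, 6, 11, 7, 9, 10, 12, 13]
6<11: swap(1,1), lo=2 mid=2 ⇒ [4, 6, 11, 7, 9, 10, 12, 13]
11=11: mid=3
7<11: swap(2,3), lo=3 mid=4 ⇒ [4, 6, 7, 11, 9, 10, 12, 13]
9<11: swap(3,4), lo=4 mid=5 ⇒ [4, 6, 7, 9, 11, 10, 12, 13]
10<11: swap(4,5), lo=5 mid=6 ⇒ [4, 6, 7, 9, 10, 11, 12, 13]
done. lo=5 hi=5; A=[4, 6, 7, 9, 10, 11, 12, 13]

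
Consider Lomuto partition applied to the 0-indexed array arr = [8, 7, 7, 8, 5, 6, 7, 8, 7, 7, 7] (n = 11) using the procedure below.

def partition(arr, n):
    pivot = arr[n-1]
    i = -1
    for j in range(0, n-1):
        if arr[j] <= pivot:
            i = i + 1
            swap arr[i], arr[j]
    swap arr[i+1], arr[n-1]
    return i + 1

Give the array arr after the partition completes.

pivot=7, i=-1
j=0: 8>7, skip
j=1: 7≤7, i=0, swap(0,1) ⇒ [7, 8, 7, 8, 5, 6, 7, 8, 7, 7, 7]
j=2: 7≤7, i=1, swap(1,2) ⇒ [7, 7, 8, 8, 5, 6, 7, 8, 7, 7, 7]
j=3: 8>7, skip
j=4: 5≤7, i=2, swap(2,4) ⇒ [7, 7, 5, 8, 8, 6, 7, 8, 7, 7, 7]
j=5: 6≤7, i=3, swap(3,5) ⇒ [7, 7, 5, 6, 8, 8, 7, 8, 7, 7, 7]
j=6: 7≤7, i=4, swap(4,6) ⇒ [7, 7, 5, 6, 7, 8, 8, 8, 7, 7, 7]
j=7: 8>7, skip
j=8: 7≤7, i=5, swap(5,8) ⇒ [7, 7, 5, 6, 7, 7, 8, 8, 8, 7, 7]
j=9: 7≤7, i=6, swap(6,9) ⇒ [7, 7, 5, 6, 7, 7, 7, 8, 8, 8, 7]
swap(7,10) ⇒ [7, 7, 5, 6, 7, 7, 7, 7, 8, 8, 8]; return 7

[7, 7, 5, 6, 7, 7, 7, 7, 8, 8, 8]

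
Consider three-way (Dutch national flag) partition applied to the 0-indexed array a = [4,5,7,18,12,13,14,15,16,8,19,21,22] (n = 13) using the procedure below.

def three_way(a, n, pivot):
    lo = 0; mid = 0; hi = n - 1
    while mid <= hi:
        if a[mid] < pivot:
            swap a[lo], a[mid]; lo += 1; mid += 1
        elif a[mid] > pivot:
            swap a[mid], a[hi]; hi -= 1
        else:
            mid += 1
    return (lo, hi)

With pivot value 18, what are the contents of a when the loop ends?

lo=0 mid=0 hi=12
4<18: swap(0,0), lo=1 mid=1 ⇒ [4,5,7,18,12,13,14,15,16,8,19,21,22]
5<18: swap(1,1), lo=2 mid=2 ⇒ [4,5,7,18,12,13,14,15,16,8,19,21,22]
7<18: swap(2,2), lo=3 mid=3 ⇒ [4,5,7,18,12,13,14,15,16,8,19,21,22]
18=18: mid=4
12<18: swap(3,4), lo=4 mid=5 ⇒ [4,5,7,12,18,13,14,15,16,8,19,21,22]
13<18: swap(4,5), lo=5 mid=6 ⇒ [4,5,7,12,13,18,14,15,16,8,19,21,22]
14<18: swap(5,6), lo=6 mid=7 ⇒ [4,5,7,12,13,14,18,15,16,8,19,21,22]
15<18: swap(6,7), lo=7 mid=8 ⇒ [4,5,7,12,13,14,15,18,16,8,19,21,22]
16<18: swap(7,8), lo=8 mid=9 ⇒ [4,5,7,12,13,14,15,16,18,8,19,21,22]
8<18: swap(8,9), lo=9 mid=10 ⇒ [4,5,7,12,13,14,15,16,8,18,19,21,22]
19>18: swap(10,12), hi=11 ⇒ [4,5,7,12,13,14,15,16,8,18,22,21,19]
22>18: swap(10,11), hi=10 ⇒ [4,5,7,12,13,14,15,16,8,18,21,22,19]
21>18: swap(10,10), hi=9 ⇒ [4,5,7,12,13,14,15,16,8,18,21,22,19]
done. lo=9 hi=9; a=[4,5,7,12,13,14,15,16,8,18,21,22,19]

[4,5,7,12,13,14,15,16,8,18,21,22,19]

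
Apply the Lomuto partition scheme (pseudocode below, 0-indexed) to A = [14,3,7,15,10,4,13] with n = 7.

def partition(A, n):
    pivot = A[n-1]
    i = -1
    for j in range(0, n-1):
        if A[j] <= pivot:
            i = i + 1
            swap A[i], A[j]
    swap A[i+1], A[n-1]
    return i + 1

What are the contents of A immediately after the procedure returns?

[3,7,10,4,13,15,14]

pivot=13, i=-1
j=0: 14>13, skip
j=1: 3≤13, i=0, swap(0,1) ⇒ [3,14,7,15,10,4,13]
j=2: 7≤13, i=1, swap(1,2) ⇒ [3,7,14,15,10,4,13]
j=3: 15>13, skip
j=4: 10≤13, i=2, swap(2,4) ⇒ [3,7,10,15,14,4,13]
j=5: 4≤13, i=3, swap(3,5) ⇒ [3,7,10,4,14,15,13]
swap(4,6) ⇒ [3,7,10,4,13,15,14]; return 4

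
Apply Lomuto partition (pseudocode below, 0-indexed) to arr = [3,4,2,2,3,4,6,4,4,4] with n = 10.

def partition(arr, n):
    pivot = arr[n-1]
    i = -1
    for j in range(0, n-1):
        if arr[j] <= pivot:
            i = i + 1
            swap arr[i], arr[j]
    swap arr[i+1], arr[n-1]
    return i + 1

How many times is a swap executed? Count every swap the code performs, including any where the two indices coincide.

pivot = arr[9] = 4; i = -1
j=0: arr[0]=3 ≤ 4 → i=0, swap arr[0],arr[0] (no change) → [3,4,2,2,3,4,6,4,4,4]
j=1: arr[1]=4 ≤ 4 → i=1, swap arr[1],arr[1] (no change) → [3,4,2,2,3,4,6,4,4,4]
j=2: arr[2]=2 ≤ 4 → i=2, swap arr[2],arr[2] (no change) → [3,4,2,2,3,4,6,4,4,4]
j=3: arr[3]=2 ≤ 4 → i=3, swap arr[3],arr[3] (no change) → [3,4,2,2,3,4,6,4,4,4]
j=4: arr[4]=3 ≤ 4 → i=4, swap arr[4],arr[4] (no change) → [3,4,2,2,3,4,6,4,4,4]
j=5: arr[5]=4 ≤ 4 → i=5, swap arr[5],arr[5] (no change) → [3,4,2,2,3,4,6,4,4,4]
j=6: arr[6]=6 > 4 → no swap
j=7: arr[7]=4 ≤ 4 → i=6, swap arr[6],arr[7] → [3,4,2,2,3,4,4,6,4,4]
j=8: arr[8]=4 ≤ 4 → i=7, swap arr[7],arr[8] → [3,4,2,2,3,4,4,4,6,4]
final swap arr[8],arr[9] → [3,4,2,2,3,4,4,4,4,6]; return 8

9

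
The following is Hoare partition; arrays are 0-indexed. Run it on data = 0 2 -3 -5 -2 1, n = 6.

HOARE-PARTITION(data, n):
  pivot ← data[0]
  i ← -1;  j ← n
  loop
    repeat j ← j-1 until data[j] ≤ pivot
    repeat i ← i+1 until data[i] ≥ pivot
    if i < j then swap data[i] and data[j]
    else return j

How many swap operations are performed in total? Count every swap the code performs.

2

pivot = data[0] = 0; i = -1, j = 6
j→4 (data[4]=-2≤0), i→0 (data[0]=0≥0); i<j, swap → -2 2 -3 -5 0 1
j→3 (data[3]=-5≤0), i→1 (data[1]=2≥0); i<j, swap → -2 -5 -3 2 0 1
j→2, i→3; i≥j, return j=2. data = -2 -5 -3 2 0 1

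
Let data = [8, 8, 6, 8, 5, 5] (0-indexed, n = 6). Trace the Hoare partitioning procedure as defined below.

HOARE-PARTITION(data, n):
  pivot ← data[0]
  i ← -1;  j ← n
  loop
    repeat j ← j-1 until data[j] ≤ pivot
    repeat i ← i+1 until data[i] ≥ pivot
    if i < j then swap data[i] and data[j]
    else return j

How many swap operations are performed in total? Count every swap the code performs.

pivot=8
j stops at 5 (5), i stops at 0 (8); swap ⇒ [5, 8, 6, 8, 5, 8]
j stops at 4 (5), i stops at 1 (8); swap ⇒ [5, 5, 6, 8, 8, 8]
j stops at 3, i stops at 3; i≥j ⇒ return 3. data=[5, 5, 6, 8, 8, 8]

2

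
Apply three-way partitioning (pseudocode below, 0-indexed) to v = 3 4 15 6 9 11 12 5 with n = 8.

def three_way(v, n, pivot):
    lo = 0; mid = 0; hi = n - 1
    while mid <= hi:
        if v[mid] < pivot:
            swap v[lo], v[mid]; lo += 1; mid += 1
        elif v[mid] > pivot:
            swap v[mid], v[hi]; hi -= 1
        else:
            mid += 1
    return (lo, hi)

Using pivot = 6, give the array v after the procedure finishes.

pivot = 6; lo=0, mid=0, hi=7
v[mid]=3<6: swap v[0],v[0]; lo=1,mid=1 → 3 4 15 6 9 11 12 5
v[mid]=4<6: swap v[1],v[1]; lo=2,mid=2 → 3 4 15 6 9 11 12 5
v[mid]=15>6: swap v[2],v[7]; hi=6 → 3 4 5 6 9 11 12 15
v[mid]=5<6: swap v[2],v[2]; lo=3,mid=3 → 3 4 5 6 9 11 12 15
v[mid]=6=6: mid=4
v[mid]=9>6: swap v[4],v[6]; hi=5 → 3 4 5 6 12 11 9 15
v[mid]=12>6: swap v[4],v[5]; hi=4 → 3 4 5 6 11 12 9 15
v[mid]=11>6: swap v[4],v[4]; hi=3 → 3 4 5 6 11 12 9 15
end: lo=3, hi=3; v = 3 4 5 6 11 12 9 15

3 4 5 6 11 12 9 15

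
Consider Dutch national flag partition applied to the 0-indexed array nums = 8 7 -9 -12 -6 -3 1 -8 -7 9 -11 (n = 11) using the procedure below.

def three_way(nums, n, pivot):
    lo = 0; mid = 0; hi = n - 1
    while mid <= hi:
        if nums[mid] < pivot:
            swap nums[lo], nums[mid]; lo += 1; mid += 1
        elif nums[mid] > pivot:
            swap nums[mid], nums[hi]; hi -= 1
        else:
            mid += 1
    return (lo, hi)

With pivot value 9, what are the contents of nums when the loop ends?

8 7 -9 -12 -6 -3 1 -8 -7 -11 9

pivot = 9; lo=0, mid=0, hi=10
nums[mid]=8<9: swap nums[0],nums[0]; lo=1,mid=1 → 8 7 -9 -12 -6 -3 1 -8 -7 9 -11
nums[mid]=7<9: swap nums[1],nums[1]; lo=2,mid=2 → 8 7 -9 -12 -6 -3 1 -8 -7 9 -11
nums[mid]=-9<9: swap nums[2],nums[2]; lo=3,mid=3 → 8 7 -9 -12 -6 -3 1 -8 -7 9 -11
nums[mid]=-12<9: swap nums[3],nums[3]; lo=4,mid=4 → 8 7 -9 -12 -6 -3 1 -8 -7 9 -11
nums[mid]=-6<9: swap nums[4],nums[4]; lo=5,mid=5 → 8 7 -9 -12 -6 -3 1 -8 -7 9 -11
nums[mid]=-3<9: swap nums[5],nums[5]; lo=6,mid=6 → 8 7 -9 -12 -6 -3 1 -8 -7 9 -11
nums[mid]=1<9: swap nums[6],nums[6]; lo=7,mid=7 → 8 7 -9 -12 -6 -3 1 -8 -7 9 -11
nums[mid]=-8<9: swap nums[7],nums[7]; lo=8,mid=8 → 8 7 -9 -12 -6 -3 1 -8 -7 9 -11
nums[mid]=-7<9: swap nums[8],nums[8]; lo=9,mid=9 → 8 7 -9 -12 -6 -3 1 -8 -7 9 -11
nums[mid]=9=9: mid=10
nums[mid]=-11<9: swap nums[9],nums[10]; lo=10,mid=11 → 8 7 -9 -12 -6 -3 1 -8 -7 -11 9
end: lo=10, hi=10; nums = 8 7 -9 -12 -6 -3 1 -8 -7 -11 9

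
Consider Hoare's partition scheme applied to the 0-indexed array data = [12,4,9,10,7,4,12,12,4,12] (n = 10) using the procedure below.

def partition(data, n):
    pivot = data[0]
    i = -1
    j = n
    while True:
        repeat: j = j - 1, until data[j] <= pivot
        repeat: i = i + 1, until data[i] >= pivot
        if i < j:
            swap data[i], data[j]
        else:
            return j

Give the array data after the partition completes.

pivot=12
j stops at 9 (12), i stops at 0 (12); swap ⇒ [12,4,9,10,7,4,12,12,4,12]
j stops at 8 (4), i stops at 6 (12); swap ⇒ [12,4,9,10,7,4,4,12,12,12]
j stops at 7, i stops at 7; i≥j ⇒ return 7. data=[12,4,9,10,7,4,4,12,12,12]

[12,4,9,10,7,4,4,12,12,12]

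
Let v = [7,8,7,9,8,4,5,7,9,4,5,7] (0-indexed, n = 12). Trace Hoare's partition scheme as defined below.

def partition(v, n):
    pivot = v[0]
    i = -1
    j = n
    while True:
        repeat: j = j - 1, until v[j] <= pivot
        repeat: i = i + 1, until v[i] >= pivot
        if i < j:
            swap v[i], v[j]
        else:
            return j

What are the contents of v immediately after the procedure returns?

pivot = v[0] = 7; i = -1, j = 12
j→11 (v[11]=7≤7), i→0 (v[0]=7≥7); i<j, swap → [7,8,7,9,8,4,5,7,9,4,5,7]
j→10 (v[10]=5≤7), i→1 (v[1]=8≥7); i<j, swap → [7,5,7,9,8,4,5,7,9,4,8,7]
j→9 (v[9]=4≤7), i→2 (v[2]=7≥7); i<j, swap → [7,5,4,9,8,4,5,7,9,7,8,7]
j→7 (v[7]=7≤7), i→3 (v[3]=9≥7); i<j, swap → [7,5,4,7,8,4,5,9,9,7,8,7]
j→6 (v[6]=5≤7), i→4 (v[4]=8≥7); i<j, swap → [7,5,4,7,5,4,8,9,9,7,8,7]
j→5, i→6; i≥j, return j=5. v = [7,5,4,7,5,4,8,9,9,7,8,7]

[7,5,4,7,5,4,8,9,9,7,8,7]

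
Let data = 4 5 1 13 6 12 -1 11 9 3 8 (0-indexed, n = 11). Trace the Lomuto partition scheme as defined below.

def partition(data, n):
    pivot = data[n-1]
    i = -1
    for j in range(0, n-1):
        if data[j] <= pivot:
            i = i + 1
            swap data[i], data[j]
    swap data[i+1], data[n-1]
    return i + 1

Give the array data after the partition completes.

pivot = data[10] = 8; i = -1
j=0: data[0]=4 ≤ 8 → i=0, swap data[0],data[0] (no change) → 4 5 1 13 6 12 -1 11 9 3 8
j=1: data[1]=5 ≤ 8 → i=1, swap data[1],data[1] (no change) → 4 5 1 13 6 12 -1 11 9 3 8
j=2: data[2]=1 ≤ 8 → i=2, swap data[2],data[2] (no change) → 4 5 1 13 6 12 -1 11 9 3 8
j=3: data[3]=13 > 8 → no swap
j=4: data[4]=6 ≤ 8 → i=3, swap data[3],data[4] → 4 5 1 6 13 12 -1 11 9 3 8
j=5: data[5]=12 > 8 → no swap
j=6: data[6]=-1 ≤ 8 → i=4, swap data[4],data[6] → 4 5 1 6 -1 12 13 11 9 3 8
j=7: data[7]=11 > 8 → no swap
j=8: data[8]=9 > 8 → no swap
j=9: data[9]=3 ≤ 8 → i=5, swap data[5],data[9] → 4 5 1 6 -1 3 13 11 9 12 8
final swap data[6],data[10] → 4 5 1 6 -1 3 8 11 9 12 13; return 6

4 5 1 6 -1 3 8 11 9 12 13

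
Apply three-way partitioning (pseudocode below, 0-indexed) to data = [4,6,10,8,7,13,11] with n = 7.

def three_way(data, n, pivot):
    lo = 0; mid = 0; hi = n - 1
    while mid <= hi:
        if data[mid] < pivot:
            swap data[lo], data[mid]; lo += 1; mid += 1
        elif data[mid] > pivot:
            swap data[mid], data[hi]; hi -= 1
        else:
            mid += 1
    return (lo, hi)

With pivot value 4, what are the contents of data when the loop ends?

lo=0 mid=0 hi=6
4=4: mid=1
6>4: swap(1,6), hi=5 ⇒ [4,11,10,8,7,13,6]
11>4: swap(1,5), hi=4 ⇒ [4,13,10,8,7,11,6]
13>4: swap(1,4), hi=3 ⇒ [4,7,10,8,13,11,6]
7>4: swap(1,3), hi=2 ⇒ [4,8,10,7,13,11,6]
8>4: swap(1,2), hi=1 ⇒ [4,10,8,7,13,11,6]
10>4: swap(1,1), hi=0 ⇒ [4,10,8,7,13,11,6]
done. lo=0 hi=0; data=[4,10,8,7,13,11,6]

[4,10,8,7,13,11,6]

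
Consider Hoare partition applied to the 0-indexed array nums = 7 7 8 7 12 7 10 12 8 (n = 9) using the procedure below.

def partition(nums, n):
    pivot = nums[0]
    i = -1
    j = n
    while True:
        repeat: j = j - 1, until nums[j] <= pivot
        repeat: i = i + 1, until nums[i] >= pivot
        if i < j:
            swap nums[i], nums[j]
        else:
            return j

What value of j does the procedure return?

1

pivot = nums[0] = 7; i = -1, j = 9
j→5 (nums[5]=7≤7), i→0 (nums[0]=7≥7); i<j, swap → 7 7 8 7 12 7 10 12 8
j→3 (nums[3]=7≤7), i→1 (nums[1]=7≥7); i<j, swap → 7 7 8 7 12 7 10 12 8
j→1, i→2; i≥j, return j=1. nums = 7 7 8 7 12 7 10 12 8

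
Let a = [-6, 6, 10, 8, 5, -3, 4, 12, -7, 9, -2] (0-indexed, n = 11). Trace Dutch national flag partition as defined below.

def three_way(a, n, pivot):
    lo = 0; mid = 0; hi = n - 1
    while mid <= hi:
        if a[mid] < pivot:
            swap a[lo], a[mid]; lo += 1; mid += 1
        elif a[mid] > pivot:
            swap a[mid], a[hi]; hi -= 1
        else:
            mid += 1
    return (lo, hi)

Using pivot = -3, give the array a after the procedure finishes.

[-6, -7, -3, 5, 8, 4, 12, 10, 9, -2, 6]

lo=0 mid=0 hi=10
-6<-3: swap(0,0), lo=1 mid=1 ⇒ [-6, 6, 10, 8, 5, -3, 4, 12, -7, 9, -2]
6>-3: swap(1,10), hi=9 ⇒ [-6, -2, 10, 8, 5, -3, 4, 12, -7, 9, 6]
-2>-3: swap(1,9), hi=8 ⇒ [-6, 9, 10, 8, 5, -3, 4, 12, -7, -2, 6]
9>-3: swap(1,8), hi=7 ⇒ [-6, -7, 10, 8, 5, -3, 4, 12, 9, -2, 6]
-7<-3: swap(1,1), lo=2 mid=2 ⇒ [-6, -7, 10, 8, 5, -3, 4, 12, 9, -2, 6]
10>-3: swap(2,7), hi=6 ⇒ [-6, -7, 12, 8, 5, -3, 4, 10, 9, -2, 6]
12>-3: swap(2,6), hi=5 ⇒ [-6, -7, 4, 8, 5, -3, 12, 10, 9, -2, 6]
4>-3: swap(2,5), hi=4 ⇒ [-6, -7, -3, 8, 5, 4, 12, 10, 9, -2, 6]
-3=-3: mid=3
8>-3: swap(3,4), hi=3 ⇒ [-6, -7, -3, 5, 8, 4, 12, 10, 9, -2, 6]
5>-3: swap(3,3), hi=2 ⇒ [-6, -7, -3, 5, 8, 4, 12, 10, 9, -2, 6]
done. lo=2 hi=2; a=[-6, -7, -3, 5, 8, 4, 12, 10, 9, -2, 6]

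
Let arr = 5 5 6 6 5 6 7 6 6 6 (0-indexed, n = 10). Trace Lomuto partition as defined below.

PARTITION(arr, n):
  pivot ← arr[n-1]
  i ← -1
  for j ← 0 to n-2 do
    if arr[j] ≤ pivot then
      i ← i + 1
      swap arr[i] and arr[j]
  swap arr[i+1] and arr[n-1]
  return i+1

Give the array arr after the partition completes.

5 5 6 6 5 6 6 6 6 7

pivot=6, i=-1
j=0: 5≤6, i=0, swap(0,0) ⇒ 5 5 6 6 5 6 7 6 6 6
j=1: 5≤6, i=1, swap(1,1) ⇒ 5 5 6 6 5 6 7 6 6 6
j=2: 6≤6, i=2, swap(2,2) ⇒ 5 5 6 6 5 6 7 6 6 6
j=3: 6≤6, i=3, swap(3,3) ⇒ 5 5 6 6 5 6 7 6 6 6
j=4: 5≤6, i=4, swap(4,4) ⇒ 5 5 6 6 5 6 7 6 6 6
j=5: 6≤6, i=5, swap(5,5) ⇒ 5 5 6 6 5 6 7 6 6 6
j=6: 7>6, skip
j=7: 6≤6, i=6, swap(6,7) ⇒ 5 5 6 6 5 6 6 7 6 6
j=8: 6≤6, i=7, swap(7,8) ⇒ 5 5 6 6 5 6 6 6 7 6
swap(8,9) ⇒ 5 5 6 6 5 6 6 6 6 7; return 8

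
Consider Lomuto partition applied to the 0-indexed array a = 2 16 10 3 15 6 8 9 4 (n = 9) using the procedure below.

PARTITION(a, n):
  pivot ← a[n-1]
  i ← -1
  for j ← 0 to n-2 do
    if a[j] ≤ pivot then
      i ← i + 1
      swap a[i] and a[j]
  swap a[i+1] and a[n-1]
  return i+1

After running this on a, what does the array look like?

pivot=4, i=-1
j=0: 2≤4, i=0, swap(0,0) ⇒ 2 16 10 3 15 6 8 9 4
j=1: 16>4, skip
j=2: 10>4, skip
j=3: 3≤4, i=1, swap(1,3) ⇒ 2 3 10 16 15 6 8 9 4
j=4: 15>4, skip
j=5: 6>4, skip
j=6: 8>4, skip
j=7: 9>4, skip
swap(2,8) ⇒ 2 3 4 16 15 6 8 9 10; return 2

2 3 4 16 15 6 8 9 10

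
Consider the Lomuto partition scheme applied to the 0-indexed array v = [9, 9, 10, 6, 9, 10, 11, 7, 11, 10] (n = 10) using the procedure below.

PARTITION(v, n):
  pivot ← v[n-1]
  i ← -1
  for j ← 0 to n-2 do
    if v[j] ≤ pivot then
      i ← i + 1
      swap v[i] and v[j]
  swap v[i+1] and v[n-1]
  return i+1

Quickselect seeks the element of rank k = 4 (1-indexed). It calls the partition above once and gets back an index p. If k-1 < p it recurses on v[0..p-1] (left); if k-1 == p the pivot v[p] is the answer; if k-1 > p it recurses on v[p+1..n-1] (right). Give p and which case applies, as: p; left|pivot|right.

7; left

pivot=10, i=-1
j=0: 9≤10, i=0, swap(0,0) ⇒ [9, 9, 10, 6, 9, 10, 11, 7, 11, 10]
j=1: 9≤10, i=1, swap(1,1) ⇒ [9, 9, 10, 6, 9, 10, 11, 7, 11, 10]
j=2: 10≤10, i=2, swap(2,2) ⇒ [9, 9, 10, 6, 9, 10, 11, 7, 11, 10]
j=3: 6≤10, i=3, swap(3,3) ⇒ [9, 9, 10, 6, 9, 10, 11, 7, 11, 10]
j=4: 9≤10, i=4, swap(4,4) ⇒ [9, 9, 10, 6, 9, 10, 11, 7, 11, 10]
j=5: 10≤10, i=5, swap(5,5) ⇒ [9, 9, 10, 6, 9, 10, 11, 7, 11, 10]
j=6: 11>10, skip
j=7: 7≤10, i=6, swap(6,7) ⇒ [9, 9, 10, 6, 9, 10, 7, 11, 11, 10]
j=8: 11>10, skip
swap(7,9) ⇒ [9, 9, 10, 6, 9, 10, 7, 10, 11, 11]; return 7
p = 7; k-1 = 3 < 7 ⇒ left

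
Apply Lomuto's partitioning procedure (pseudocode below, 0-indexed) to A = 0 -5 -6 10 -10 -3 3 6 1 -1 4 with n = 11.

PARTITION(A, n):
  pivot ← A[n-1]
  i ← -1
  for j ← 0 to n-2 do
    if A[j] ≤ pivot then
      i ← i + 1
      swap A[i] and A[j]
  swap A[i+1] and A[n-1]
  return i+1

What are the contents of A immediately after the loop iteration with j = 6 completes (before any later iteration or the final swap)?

pivot = A[10] = 4; i = -1
j=0: A[0]=0 ≤ 4 → i=0, swap A[0],A[0] (no change) → 0 -5 -6 10 -10 -3 3 6 1 -1 4
j=1: A[1]=-5 ≤ 4 → i=1, swap A[1],A[1] (no change) → 0 -5 -6 10 -10 -3 3 6 1 -1 4
j=2: A[2]=-6 ≤ 4 → i=2, swap A[2],A[2] (no change) → 0 -5 -6 10 -10 -3 3 6 1 -1 4
j=3: A[3]=10 > 4 → no swap
j=4: A[4]=-10 ≤ 4 → i=3, swap A[3],A[4] → 0 -5 -6 -10 10 -3 3 6 1 -1 4
j=5: A[5]=-3 ≤ 4 → i=4, swap A[4],A[5] → 0 -5 -6 -10 -3 10 3 6 1 -1 4
j=6: A[6]=3 ≤ 4 → i=5, swap A[5],A[6] → 0 -5 -6 -10 -3 3 10 6 1 -1 4
(after j=6) A = 0 -5 -6 -10 -3 3 10 6 1 -1 4

0 -5 -6 -10 -3 3 10 6 1 -1 4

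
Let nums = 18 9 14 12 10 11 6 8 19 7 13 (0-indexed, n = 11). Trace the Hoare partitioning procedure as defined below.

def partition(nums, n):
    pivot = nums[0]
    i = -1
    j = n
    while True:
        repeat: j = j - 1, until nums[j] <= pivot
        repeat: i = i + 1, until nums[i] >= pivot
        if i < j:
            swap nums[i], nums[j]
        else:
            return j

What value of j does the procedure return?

8

pivot=18
j stops at 10 (13), i stops at 0 (18); swap ⇒ 13 9 14 12 10 11 6 8 19 7 18
j stops at 9 (7), i stops at 8 (19); swap ⇒ 13 9 14 12 10 11 6 8 7 19 18
j stops at 8, i stops at 9; i≥j ⇒ return 8. nums=13 9 14 12 10 11 6 8 7 19 18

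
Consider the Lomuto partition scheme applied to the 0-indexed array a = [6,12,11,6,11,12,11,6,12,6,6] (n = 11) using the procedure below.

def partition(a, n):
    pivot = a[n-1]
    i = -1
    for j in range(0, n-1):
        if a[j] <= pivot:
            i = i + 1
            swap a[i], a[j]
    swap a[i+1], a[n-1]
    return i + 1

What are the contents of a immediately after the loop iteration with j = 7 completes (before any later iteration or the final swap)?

[6,6,6,12,11,12,11,11,12,6,6]

pivot = a[10] = 6; i = -1
j=0: a[0]=6 ≤ 6 → i=0, swap a[0],a[0] (no change) → [6,12,11,6,11,12,11,6,12,6,6]
j=1: a[1]=12 > 6 → no swap
j=2: a[2]=11 > 6 → no swap
j=3: a[3]=6 ≤ 6 → i=1, swap a[1],a[3] → [6,6,11,12,11,12,11,6,12,6,6]
j=4: a[4]=11 > 6 → no swap
j=5: a[5]=12 > 6 → no swap
j=6: a[6]=11 > 6 → no swap
j=7: a[7]=6 ≤ 6 → i=2, swap a[2],a[7] → [6,6,6,12,11,12,11,11,12,6,6]
(after j=7) a = [6,6,6,12,11,12,11,11,12,6,6]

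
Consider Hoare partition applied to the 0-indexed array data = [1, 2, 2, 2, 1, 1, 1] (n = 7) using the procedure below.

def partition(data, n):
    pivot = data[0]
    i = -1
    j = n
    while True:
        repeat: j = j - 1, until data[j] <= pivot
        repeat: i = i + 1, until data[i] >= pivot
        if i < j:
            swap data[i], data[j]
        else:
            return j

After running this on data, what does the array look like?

pivot = data[0] = 1; i = -1, j = 7
j→6 (data[6]=1≤1), i→0 (data[0]=1≥1); i<j, swap → [1, 2, 2, 2, 1, 1, 1]
j→5 (data[5]=1≤1), i→1 (data[1]=2≥1); i<j, swap → [1, 1, 2, 2, 1, 2, 1]
j→4 (data[4]=1≤1), i→2 (data[2]=2≥1); i<j, swap → [1, 1, 1, 2, 2, 2, 1]
j→2, i→3; i≥j, return j=2. data = [1, 1, 1, 2, 2, 2, 1]

[1, 1, 1, 2, 2, 2, 1]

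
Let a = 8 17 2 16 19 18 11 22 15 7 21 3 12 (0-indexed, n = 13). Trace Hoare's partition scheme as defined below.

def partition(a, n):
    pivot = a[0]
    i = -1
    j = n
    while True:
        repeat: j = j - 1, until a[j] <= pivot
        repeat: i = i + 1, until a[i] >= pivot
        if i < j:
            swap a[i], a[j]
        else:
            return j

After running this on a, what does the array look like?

pivot=8
j stops at 11 (3), i stops at 0 (8); swap ⇒ 3 17 2 16 19 18 11 22 15 7 21 8 12
j stops at 9 (7), i stops at 1 (17); swap ⇒ 3 7 2 16 19 18 11 22 15 17 21 8 12
j stops at 2, i stops at 3; i≥j ⇒ return 2. a=3 7 2 16 19 18 11 22 15 17 21 8 12

3 7 2 16 19 18 11 22 15 17 21 8 12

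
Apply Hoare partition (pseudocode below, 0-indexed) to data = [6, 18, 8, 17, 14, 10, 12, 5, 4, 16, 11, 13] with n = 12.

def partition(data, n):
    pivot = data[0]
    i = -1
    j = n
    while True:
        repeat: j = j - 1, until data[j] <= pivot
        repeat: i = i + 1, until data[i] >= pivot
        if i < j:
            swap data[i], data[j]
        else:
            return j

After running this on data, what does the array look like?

pivot = data[0] = 6; i = -1, j = 12
j→8 (data[8]=4≤6), i→0 (data[0]=6≥6); i<j, swap → [4, 18, 8, 17, 14, 10, 12, 5, 6, 16, 11, 13]
j→7 (data[7]=5≤6), i→1 (data[1]=18≥6); i<j, swap → [4, 5, 8, 17, 14, 10, 12, 18, 6, 16, 11, 13]
j→1, i→2; i≥j, return j=1. data = [4, 5, 8, 17, 14, 10, 12, 18, 6, 16, 11, 13]

[4, 5, 8, 17, 14, 10, 12, 18, 6, 16, 11, 13]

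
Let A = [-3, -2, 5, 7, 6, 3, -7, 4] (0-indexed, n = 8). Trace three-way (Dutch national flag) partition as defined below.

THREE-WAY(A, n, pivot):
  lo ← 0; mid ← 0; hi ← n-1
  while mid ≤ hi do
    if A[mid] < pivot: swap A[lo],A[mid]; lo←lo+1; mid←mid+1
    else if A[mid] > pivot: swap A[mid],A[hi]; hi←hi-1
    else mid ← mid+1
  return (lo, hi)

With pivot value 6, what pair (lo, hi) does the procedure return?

(6, 6)

lo=0 mid=0 hi=7
-3<6: swap(0,0), lo=1 mid=1 ⇒ [-3, -2, 5, 7, 6, 3, -7, 4]
-2<6: swap(1,1), lo=2 mid=2 ⇒ [-3, -2, 5, 7, 6, 3, -7, 4]
5<6: swap(2,2), lo=3 mid=3 ⇒ [-3, -2, 5, 7, 6, 3, -7, 4]
7>6: swap(3,7), hi=6 ⇒ [-3, -2, 5, 4, 6, 3, -7, 7]
4<6: swap(3,3), lo=4 mid=4 ⇒ [-3, -2, 5, 4, 6, 3, -7, 7]
6=6: mid=5
3<6: swap(4,5), lo=5 mid=6 ⇒ [-3, -2, 5, 4, 3, 6, -7, 7]
-7<6: swap(5,6), lo=6 mid=7 ⇒ [-3, -2, 5, 4, 3, -7, 6, 7]
done. lo=6 hi=6; A=[-3, -2, 5, 4, 3, -7, 6, 7]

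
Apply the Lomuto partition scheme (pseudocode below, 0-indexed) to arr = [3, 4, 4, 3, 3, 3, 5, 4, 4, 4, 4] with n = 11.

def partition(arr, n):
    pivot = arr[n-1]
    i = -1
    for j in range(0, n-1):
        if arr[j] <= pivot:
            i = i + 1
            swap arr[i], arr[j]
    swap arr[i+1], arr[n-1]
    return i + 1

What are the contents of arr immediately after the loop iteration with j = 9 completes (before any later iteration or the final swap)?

[3, 4, 4, 3, 3, 3, 4, 4, 4, 5, 4]

pivot = arr[10] = 4; i = -1
j=0: arr[0]=3 ≤ 4 → i=0, swap arr[0],arr[0] (no change) → [3, 4, 4, 3, 3, 3, 5, 4, 4, 4, 4]
j=1: arr[1]=4 ≤ 4 → i=1, swap arr[1],arr[1] (no change) → [3, 4, 4, 3, 3, 3, 5, 4, 4, 4, 4]
j=2: arr[2]=4 ≤ 4 → i=2, swap arr[2],arr[2] (no change) → [3, 4, 4, 3, 3, 3, 5, 4, 4, 4, 4]
j=3: arr[3]=3 ≤ 4 → i=3, swap arr[3],arr[3] (no change) → [3, 4, 4, 3, 3, 3, 5, 4, 4, 4, 4]
j=4: arr[4]=3 ≤ 4 → i=4, swap arr[4],arr[4] (no change) → [3, 4, 4, 3, 3, 3, 5, 4, 4, 4, 4]
j=5: arr[5]=3 ≤ 4 → i=5, swap arr[5],arr[5] (no change) → [3, 4, 4, 3, 3, 3, 5, 4, 4, 4, 4]
j=6: arr[6]=5 > 4 → no swap
j=7: arr[7]=4 ≤ 4 → i=6, swap arr[6],arr[7] → [3, 4, 4, 3, 3, 3, 4, 5, 4, 4, 4]
j=8: arr[8]=4 ≤ 4 → i=7, swap arr[7],arr[8] → [3, 4, 4, 3, 3, 3, 4, 4, 5, 4, 4]
j=9: arr[9]=4 ≤ 4 → i=8, swap arr[8],arr[9] → [3, 4, 4, 3, 3, 3, 4, 4, 4, 5, 4]
(after j=9) arr = [3, 4, 4, 3, 3, 3, 4, 4, 4, 5, 4]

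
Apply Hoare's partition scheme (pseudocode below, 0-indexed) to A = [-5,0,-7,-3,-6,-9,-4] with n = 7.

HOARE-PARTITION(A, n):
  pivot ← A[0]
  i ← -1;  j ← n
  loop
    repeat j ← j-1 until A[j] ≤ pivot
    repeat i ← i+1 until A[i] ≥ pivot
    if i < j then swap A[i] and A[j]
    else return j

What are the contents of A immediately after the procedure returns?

[-9,-6,-7,-3,0,-5,-4]

pivot=-5
j stops at 5 (-9), i stops at 0 (-5); swap ⇒ [-9,0,-7,-3,-6,-5,-4]
j stops at 4 (-6), i stops at 1 (0); swap ⇒ [-9,-6,-7,-3,0,-5,-4]
j stops at 2, i stops at 3; i≥j ⇒ return 2. A=[-9,-6,-7,-3,0,-5,-4]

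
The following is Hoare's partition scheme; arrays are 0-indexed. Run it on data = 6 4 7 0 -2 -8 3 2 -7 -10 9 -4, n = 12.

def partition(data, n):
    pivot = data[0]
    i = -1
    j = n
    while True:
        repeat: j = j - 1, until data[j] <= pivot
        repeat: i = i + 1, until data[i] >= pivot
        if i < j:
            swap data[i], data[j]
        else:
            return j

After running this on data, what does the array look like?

pivot=6
j stops at 11 (-4), i stops at 0 (6); swap ⇒ -4 4 7 0 -2 -8 3 2 -7 -10 9 6
j stops at 9 (-10), i stops at 2 (7); swap ⇒ -4 4 -10 0 -2 -8 3 2 -7 7 9 6
j stops at 8, i stops at 9; i≥j ⇒ return 8. data=-4 4 -10 0 -2 -8 3 2 -7 7 9 6

-4 4 -10 0 -2 -8 3 2 -7 7 9 6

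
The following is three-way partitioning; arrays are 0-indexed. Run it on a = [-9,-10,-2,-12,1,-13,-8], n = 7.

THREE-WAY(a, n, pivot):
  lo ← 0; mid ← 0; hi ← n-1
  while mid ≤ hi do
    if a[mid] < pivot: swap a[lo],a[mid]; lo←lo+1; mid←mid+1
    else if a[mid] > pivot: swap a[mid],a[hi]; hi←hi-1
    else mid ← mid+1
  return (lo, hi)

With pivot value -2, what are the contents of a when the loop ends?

[-9,-10,-12,-8,-13,-2,1]

pivot = -2; lo=0, mid=0, hi=6
a[mid]=-9<-2: swap a[0],a[0]; lo=1,mid=1 → [-9,-10,-2,-12,1,-13,-8]
a[mid]=-10<-2: swap a[1],a[1]; lo=2,mid=2 → [-9,-10,-2,-12,1,-13,-8]
a[mid]=-2=-2: mid=3
a[mid]=-12<-2: swap a[2],a[3]; lo=3,mid=4 → [-9,-10,-12,-2,1,-13,-8]
a[mid]=1>-2: swap a[4],a[6]; hi=5 → [-9,-10,-12,-2,-8,-13,1]
a[mid]=-8<-2: swap a[3],a[4]; lo=4,mid=5 → [-9,-10,-12,-8,-2,-13,1]
a[mid]=-13<-2: swap a[4],a[5]; lo=5,mid=6 → [-9,-10,-12,-8,-13,-2,1]
end: lo=5, hi=5; a = [-9,-10,-12,-8,-13,-2,1]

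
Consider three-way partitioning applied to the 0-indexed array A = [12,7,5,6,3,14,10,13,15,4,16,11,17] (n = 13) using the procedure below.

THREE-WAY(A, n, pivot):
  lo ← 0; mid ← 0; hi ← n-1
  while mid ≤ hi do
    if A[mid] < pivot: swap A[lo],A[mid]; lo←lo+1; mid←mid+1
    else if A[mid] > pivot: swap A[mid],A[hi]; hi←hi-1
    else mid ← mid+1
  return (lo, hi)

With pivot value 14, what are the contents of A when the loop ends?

[12,7,5,6,3,10,13,11,4,14,16,17,15]

pivot = 14; lo=0, mid=0, hi=12
A[mid]=12<14: swap A[0],A[0]; lo=1,mid=1 → [12,7,5,6,3,14,10,13,15,4,16,11,17]
A[mid]=7<14: swap A[1],A[1]; lo=2,mid=2 → [12,7,5,6,3,14,10,13,15,4,16,11,17]
A[mid]=5<14: swap A[2],A[2]; lo=3,mid=3 → [12,7,5,6,3,14,10,13,15,4,16,11,17]
A[mid]=6<14: swap A[3],A[3]; lo=4,mid=4 → [12,7,5,6,3,14,10,13,15,4,16,11,17]
A[mid]=3<14: swap A[4],A[4]; lo=5,mid=5 → [12,7,5,6,3,14,10,13,15,4,16,11,17]
A[mid]=14=14: mid=6
A[mid]=10<14: swap A[5],A[6]; lo=6,mid=7 → [12,7,5,6,3,10,14,13,15,4,16,11,17]
A[mid]=13<14: swap A[6],A[7]; lo=7,mid=8 → [12,7,5,6,3,10,13,14,15,4,16,11,17]
A[mid]=15>14: swap A[8],A[12]; hi=11 → [12,7,5,6,3,10,13,14,17,4,16,11,15]
A[mid]=17>14: swap A[8],A[11]; hi=10 → [12,7,5,6,3,10,13,14,11,4,16,17,15]
A[mid]=11<14: swap A[7],A[8]; lo=8,mid=9 → [12,7,5,6,3,10,13,11,14,4,16,17,15]
A[mid]=4<14: swap A[8],A[9]; lo=9,mid=10 → [12,7,5,6,3,10,13,11,4,14,16,17,15]
A[mid]=16>14: swap A[10],A[10]; hi=9 → [12,7,5,6,3,10,13,11,4,14,16,17,15]
end: lo=9, hi=9; A = [12,7,5,6,3,10,13,11,4,14,16,17,15]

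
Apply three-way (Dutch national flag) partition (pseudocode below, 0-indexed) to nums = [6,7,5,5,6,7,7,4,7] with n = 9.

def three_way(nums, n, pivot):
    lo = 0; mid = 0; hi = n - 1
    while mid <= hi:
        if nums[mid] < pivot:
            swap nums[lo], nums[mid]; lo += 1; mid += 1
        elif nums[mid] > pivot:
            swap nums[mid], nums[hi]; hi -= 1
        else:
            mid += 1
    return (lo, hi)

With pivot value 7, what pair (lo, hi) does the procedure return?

pivot = 7; lo=0, mid=0, hi=8
nums[mid]=6<7: swap nums[0],nums[0]; lo=1,mid=1 → [6,7,5,5,6,7,7,4,7]
nums[mid]=7=7: mid=2
nums[mid]=5<7: swap nums[1],nums[2]; lo=2,mid=3 → [6,5,7,5,6,7,7,4,7]
nums[mid]=5<7: swap nums[2],nums[3]; lo=3,mid=4 → [6,5,5,7,6,7,7,4,7]
nums[mid]=6<7: swap nums[3],nums[4]; lo=4,mid=5 → [6,5,5,6,7,7,7,4,7]
nums[mid]=7=7: mid=6
nums[mid]=7=7: mid=7
nums[mid]=4<7: swap nums[4],nums[7]; lo=5,mid=8 → [6,5,5,6,4,7,7,7,7]
nums[mid]=7=7: mid=9
end: lo=5, hi=8; nums = [6,5,5,6,4,7,7,7,7]

(5, 8)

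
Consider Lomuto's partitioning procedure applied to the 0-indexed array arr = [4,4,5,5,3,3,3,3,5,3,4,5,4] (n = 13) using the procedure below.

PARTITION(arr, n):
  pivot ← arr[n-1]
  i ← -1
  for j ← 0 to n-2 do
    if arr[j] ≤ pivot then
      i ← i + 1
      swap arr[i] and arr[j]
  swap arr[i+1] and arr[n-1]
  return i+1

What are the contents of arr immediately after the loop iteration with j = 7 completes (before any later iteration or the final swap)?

[4,4,3,3,3,3,5,5,5,3,4,5,4]

pivot=4, i=-1
j=0: 4≤4, i=0, swap(0,0) ⇒ [4,4,5,5,3,3,3,3,5,3,4,5,4]
j=1: 4≤4, i=1, swap(1,1) ⇒ [4,4,5,5,3,3,3,3,5,3,4,5,4]
j=2: 5>4, skip
j=3: 5>4, skip
j=4: 3≤4, i=2, swap(2,4) ⇒ [4,4,3,5,5,3,3,3,5,3,4,5,4]
j=5: 3≤4, i=3, swap(3,5) ⇒ [4,4,3,3,5,5,3,3,5,3,4,5,4]
j=6: 3≤4, i=4, swap(4,6) ⇒ [4,4,3,3,3,5,5,3,5,3,4,5,4]
j=7: 3≤4, i=5, swap(5,7) ⇒ [4,4,3,3,3,3,5,5,5,3,4,5,4]
(after j=7) arr = [4,4,3,3,3,3,5,5,5,3,4,5,4]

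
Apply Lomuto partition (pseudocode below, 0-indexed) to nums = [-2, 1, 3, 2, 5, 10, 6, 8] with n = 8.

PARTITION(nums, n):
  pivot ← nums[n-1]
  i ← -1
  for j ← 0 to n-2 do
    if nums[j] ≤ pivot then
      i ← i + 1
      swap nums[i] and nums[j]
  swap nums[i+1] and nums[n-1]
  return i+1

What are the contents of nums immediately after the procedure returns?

pivot = nums[7] = 8; i = -1
j=0: nums[0]=-2 ≤ 8 → i=0, swap nums[0],nums[0] (no change) → [-2, 1, 3, 2, 5, 10, 6, 8]
j=1: nums[1]=1 ≤ 8 → i=1, swap nums[1],nums[1] (no change) → [-2, 1, 3, 2, 5, 10, 6, 8]
j=2: nums[2]=3 ≤ 8 → i=2, swap nums[2],nums[2] (no change) → [-2, 1, 3, 2, 5, 10, 6, 8]
j=3: nums[3]=2 ≤ 8 → i=3, swap nums[3],nums[3] (no change) → [-2, 1, 3, 2, 5, 10, 6, 8]
j=4: nums[4]=5 ≤ 8 → i=4, swap nums[4],nums[4] (no change) → [-2, 1, 3, 2, 5, 10, 6, 8]
j=5: nums[5]=10 > 8 → no swap
j=6: nums[6]=6 ≤ 8 → i=5, swap nums[5],nums[6] → [-2, 1, 3, 2, 5, 6, 10, 8]
final swap nums[6],nums[7] → [-2, 1, 3, 2, 5, 6, 8, 10]; return 6

[-2, 1, 3, 2, 5, 6, 8, 10]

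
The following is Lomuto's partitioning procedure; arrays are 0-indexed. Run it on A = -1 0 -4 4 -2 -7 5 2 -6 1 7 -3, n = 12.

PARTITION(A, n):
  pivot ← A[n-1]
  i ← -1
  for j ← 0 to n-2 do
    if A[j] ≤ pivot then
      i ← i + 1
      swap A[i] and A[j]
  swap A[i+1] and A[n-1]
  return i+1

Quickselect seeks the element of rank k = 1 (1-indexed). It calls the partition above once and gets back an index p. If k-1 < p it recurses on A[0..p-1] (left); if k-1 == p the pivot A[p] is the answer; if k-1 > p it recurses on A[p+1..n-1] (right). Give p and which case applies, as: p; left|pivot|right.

3; left

pivot=-3, i=-1
j=0: -1>-3, skip
j=1: 0>-3, skip
j=2: -4≤-3, i=0, swap(0,2) ⇒ -4 0 -1 4 -2 -7 5 2 -6 1 7 -3
j=3: 4>-3, skip
j=4: -2>-3, skip
j=5: -7≤-3, i=1, swap(1,5) ⇒ -4 -7 -1 4 -2 0 5 2 -6 1 7 -3
j=6: 5>-3, skip
j=7: 2>-3, skip
j=8: -6≤-3, i=2, swap(2,8) ⇒ -4 -7 -6 4 -2 0 5 2 -1 1 7 -3
j=9: 1>-3, skip
j=10: 7>-3, skip
swap(3,11) ⇒ -4 -7 -6 -3 -2 0 5 2 -1 1 7 4; return 3
p = 3; k-1 = 0 < 3 ⇒ left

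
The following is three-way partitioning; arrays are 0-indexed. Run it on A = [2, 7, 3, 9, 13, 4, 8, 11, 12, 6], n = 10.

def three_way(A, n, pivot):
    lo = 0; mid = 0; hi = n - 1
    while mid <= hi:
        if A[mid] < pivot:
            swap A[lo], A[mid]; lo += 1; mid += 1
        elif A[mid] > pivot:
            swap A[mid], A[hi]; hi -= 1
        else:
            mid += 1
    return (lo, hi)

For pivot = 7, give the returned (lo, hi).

(4, 4)

pivot = 7; lo=0, mid=0, hi=9
A[mid]=2<7: swap A[0],A[0]; lo=1,mid=1 → [2, 7, 3, 9, 13, 4, 8, 11, 12, 6]
A[mid]=7=7: mid=2
A[mid]=3<7: swap A[1],A[2]; lo=2,mid=3 → [2, 3, 7, 9, 13, 4, 8, 11, 12, 6]
A[mid]=9>7: swap A[3],A[9]; hi=8 → [2, 3, 7, 6, 13, 4, 8, 11, 12, 9]
A[mid]=6<7: swap A[2],A[3]; lo=3,mid=4 → [2, 3, 6, 7, 13, 4, 8, 11, 12, 9]
A[mid]=13>7: swap A[4],A[8]; hi=7 → [2, 3, 6, 7, 12, 4, 8, 11, 13, 9]
A[mid]=12>7: swap A[4],A[7]; hi=6 → [2, 3, 6, 7, 11, 4, 8, 12, 13, 9]
A[mid]=11>7: swap A[4],A[6]; hi=5 → [2, 3, 6, 7, 8, 4, 11, 12, 13, 9]
A[mid]=8>7: swap A[4],A[5]; hi=4 → [2, 3, 6, 7, 4, 8, 11, 12, 13, 9]
A[mid]=4<7: swap A[3],A[4]; lo=4,mid=5 → [2, 3, 6, 4, 7, 8, 11, 12, 13, 9]
end: lo=4, hi=4; A = [2, 3, 6, 4, 7, 8, 11, 12, 13, 9]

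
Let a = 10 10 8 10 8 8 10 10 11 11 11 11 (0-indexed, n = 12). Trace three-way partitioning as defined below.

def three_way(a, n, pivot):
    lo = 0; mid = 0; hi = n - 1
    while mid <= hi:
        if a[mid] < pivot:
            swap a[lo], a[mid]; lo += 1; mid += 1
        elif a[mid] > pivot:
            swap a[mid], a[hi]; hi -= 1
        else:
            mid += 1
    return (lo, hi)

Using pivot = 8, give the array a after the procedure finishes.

8 8 8 10 10 10 10 11 11 11 11 10

pivot = 8; lo=0, mid=0, hi=11
a[mid]=10>8: swap a[0],a[11]; hi=10 → 11 10 8 10 8 8 10 10 11 11 11 10
a[mid]=11>8: swap a[0],a[10]; hi=9 → 11 10 8 10 8 8 10 10 11 11 11 10
a[mid]=11>8: swap a[0],a[9]; hi=8 → 11 10 8 10 8 8 10 10 11 11 11 10
a[mid]=11>8: swap a[0],a[8]; hi=7 → 11 10 8 10 8 8 10 10 11 11 11 10
a[mid]=11>8: swap a[0],a[7]; hi=6 → 10 10 8 10 8 8 10 11 11 11 11 10
a[mid]=10>8: swap a[0],a[6]; hi=5 → 10 10 8 10 8 8 10 11 11 11 11 10
a[mid]=10>8: swap a[0],a[5]; hi=4 → 8 10 8 10 8 10 10 11 11 11 11 10
a[mid]=8=8: mid=1
a[mid]=10>8: swap a[1],a[4]; hi=3 → 8 8 8 10 10 10 10 11 11 11 11 10
a[mid]=8=8: mid=2
a[mid]=8=8: mid=3
a[mid]=10>8: swap a[3],a[3]; hi=2 → 8 8 8 10 10 10 10 11 11 11 11 10
end: lo=0, hi=2; a = 8 8 8 10 10 10 10 11 11 11 11 10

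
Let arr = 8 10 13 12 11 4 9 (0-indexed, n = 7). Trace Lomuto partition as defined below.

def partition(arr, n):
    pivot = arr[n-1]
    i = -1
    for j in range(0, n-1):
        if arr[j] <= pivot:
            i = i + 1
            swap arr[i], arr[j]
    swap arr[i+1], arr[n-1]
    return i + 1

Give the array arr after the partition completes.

pivot=9, i=-1
j=0: 8≤9, i=0, swap(0,0) ⇒ 8 10 13 12 11 4 9
j=1: 10>9, skip
j=2: 13>9, skip
j=3: 12>9, skip
j=4: 11>9, skip
j=5: 4≤9, i=1, swap(1,5) ⇒ 8 4 13 12 11 10 9
swap(2,6) ⇒ 8 4 9 12 11 10 13; return 2

8 4 9 12 11 10 13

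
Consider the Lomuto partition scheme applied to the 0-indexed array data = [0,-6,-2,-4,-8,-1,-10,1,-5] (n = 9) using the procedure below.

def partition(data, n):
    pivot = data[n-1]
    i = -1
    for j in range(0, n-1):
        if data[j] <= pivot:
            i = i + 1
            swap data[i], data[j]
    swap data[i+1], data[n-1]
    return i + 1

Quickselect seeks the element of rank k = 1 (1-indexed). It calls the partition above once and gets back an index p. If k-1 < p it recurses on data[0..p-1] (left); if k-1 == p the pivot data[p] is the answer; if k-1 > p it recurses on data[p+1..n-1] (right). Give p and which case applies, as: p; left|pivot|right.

3; left

pivot = data[8] = -5; i = -1
j=0: data[0]=0 > -5 → no swap
j=1: data[1]=-6 ≤ -5 → i=0, swap data[0],data[1] → [-6,0,-2,-4,-8,-1,-10,1,-5]
j=2: data[2]=-2 > -5 → no swap
j=3: data[3]=-4 > -5 → no swap
j=4: data[4]=-8 ≤ -5 → i=1, swap data[1],data[4] → [-6,-8,-2,-4,0,-1,-10,1,-5]
j=5: data[5]=-1 > -5 → no swap
j=6: data[6]=-10 ≤ -5 → i=2, swap data[2],data[6] → [-6,-8,-10,-4,0,-1,-2,1,-5]
j=7: data[7]=1 > -5 → no swap
final swap data[3],data[8] → [-6,-8,-10,-5,0,-1,-2,1,-4]; return 3
p = 3; k-1 = 0 < 3 ⇒ left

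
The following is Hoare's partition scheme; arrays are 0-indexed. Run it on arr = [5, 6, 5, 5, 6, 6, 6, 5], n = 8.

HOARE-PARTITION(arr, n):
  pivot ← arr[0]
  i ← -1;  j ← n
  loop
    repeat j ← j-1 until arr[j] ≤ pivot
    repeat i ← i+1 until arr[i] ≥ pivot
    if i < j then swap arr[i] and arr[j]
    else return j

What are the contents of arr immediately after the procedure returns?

pivot=5
j stops at 7 (5), i stops at 0 (5); swap ⇒ [5, 6, 5, 5, 6, 6, 6, 5]
j stops at 3 (5), i stops at 1 (6); swap ⇒ [5, 5, 5, 6, 6, 6, 6, 5]
j stops at 2, i stops at 2; i≥j ⇒ return 2. arr=[5, 5, 5, 6, 6, 6, 6, 5]

[5, 5, 5, 6, 6, 6, 6, 5]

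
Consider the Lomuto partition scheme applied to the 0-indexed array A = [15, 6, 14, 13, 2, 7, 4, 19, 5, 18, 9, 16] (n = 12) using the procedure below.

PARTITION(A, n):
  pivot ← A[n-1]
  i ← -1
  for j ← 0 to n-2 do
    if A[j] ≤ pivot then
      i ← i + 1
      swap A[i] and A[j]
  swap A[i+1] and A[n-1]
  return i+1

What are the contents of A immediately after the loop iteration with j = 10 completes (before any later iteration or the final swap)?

[15, 6, 14, 13, 2, 7, 4, 5, 9, 18, 19, 16]

pivot = A[11] = 16; i = -1
j=0: A[0]=15 ≤ 16 → i=0, swap A[0],A[0] (no change) → [15, 6, 14, 13, 2, 7, 4, 19, 5, 18, 9, 16]
j=1: A[1]=6 ≤ 16 → i=1, swap A[1],A[1] (no change) → [15, 6, 14, 13, 2, 7, 4, 19, 5, 18, 9, 16]
j=2: A[2]=14 ≤ 16 → i=2, swap A[2],A[2] (no change) → [15, 6, 14, 13, 2, 7, 4, 19, 5, 18, 9, 16]
j=3: A[3]=13 ≤ 16 → i=3, swap A[3],A[3] (no change) → [15, 6, 14, 13, 2, 7, 4, 19, 5, 18, 9, 16]
j=4: A[4]=2 ≤ 16 → i=4, swap A[4],A[4] (no change) → [15, 6, 14, 13, 2, 7, 4, 19, 5, 18, 9, 16]
j=5: A[5]=7 ≤ 16 → i=5, swap A[5],A[5] (no change) → [15, 6, 14, 13, 2, 7, 4, 19, 5, 18, 9, 16]
j=6: A[6]=4 ≤ 16 → i=6, swap A[6],A[6] (no change) → [15, 6, 14, 13, 2, 7, 4, 19, 5, 18, 9, 16]
j=7: A[7]=19 > 16 → no swap
j=8: A[8]=5 ≤ 16 → i=7, swap A[7],A[8] → [15, 6, 14, 13, 2, 7, 4, 5, 19, 18, 9, 16]
j=9: A[9]=18 > 16 → no swap
j=10: A[10]=9 ≤ 16 → i=8, swap A[8],A[10] → [15, 6, 14, 13, 2, 7, 4, 5, 9, 18, 19, 16]
(after j=10) A = [15, 6, 14, 13, 2, 7, 4, 5, 9, 18, 19, 16]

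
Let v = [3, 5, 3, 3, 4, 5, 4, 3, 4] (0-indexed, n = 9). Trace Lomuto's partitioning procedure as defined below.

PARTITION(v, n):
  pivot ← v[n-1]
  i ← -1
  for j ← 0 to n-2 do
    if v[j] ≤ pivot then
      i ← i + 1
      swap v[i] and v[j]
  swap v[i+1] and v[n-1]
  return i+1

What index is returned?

pivot=4, i=-1
j=0: 3≤4, i=0, swap(0,0) ⇒ [3, 5, 3, 3, 4, 5, 4, 3, 4]
j=1: 5>4, skip
j=2: 3≤4, i=1, swap(1,2) ⇒ [3, 3, 5, 3, 4, 5, 4, 3, 4]
j=3: 3≤4, i=2, swap(2,3) ⇒ [3, 3, 3, 5, 4, 5, 4, 3, 4]
j=4: 4≤4, i=3, swap(3,4) ⇒ [3, 3, 3, 4, 5, 5, 4, 3, 4]
j=5: 5>4, skip
j=6: 4≤4, i=4, swap(4,6) ⇒ [3, 3, 3, 4, 4, 5, 5, 3, 4]
j=7: 3≤4, i=5, swap(5,7) ⇒ [3, 3, 3, 4, 4, 3, 5, 5, 4]
swap(6,8) ⇒ [3, 3, 3, 4, 4, 3, 4, 5, 5]; return 6

6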